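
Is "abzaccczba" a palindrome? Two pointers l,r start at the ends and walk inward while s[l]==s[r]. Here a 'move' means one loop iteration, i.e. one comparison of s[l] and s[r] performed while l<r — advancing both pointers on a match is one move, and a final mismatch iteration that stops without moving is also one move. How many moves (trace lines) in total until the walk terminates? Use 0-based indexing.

4 moves

[0,9] 'a'=='a' → l++,r--
[1,8] 'b'=='b' → l++,r--
[2,7] 'z'=='z' → l++,r--
[3,6] 'a'!='c' → stop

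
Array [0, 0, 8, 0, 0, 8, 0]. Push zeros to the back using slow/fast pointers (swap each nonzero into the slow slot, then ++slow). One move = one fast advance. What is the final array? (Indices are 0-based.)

[8, 8, 0, 0, 0, 0, 0]

slow=0 fast=0: a[fast]=0, fast++
slow=0 fast=1: a[fast]=0, fast++
slow=0 fast=2: a[fast]=8≠0 swap→a[0]=8, slow++,fast++
slow=1 fast=3: a[fast]=0, fast++
slow=1 fast=4: a[fast]=0, fast++
slow=1 fast=5: a[fast]=8≠0 swap→a[1]=8, slow++,fast++
slow=2 fast=6: a[fast]=0, fast++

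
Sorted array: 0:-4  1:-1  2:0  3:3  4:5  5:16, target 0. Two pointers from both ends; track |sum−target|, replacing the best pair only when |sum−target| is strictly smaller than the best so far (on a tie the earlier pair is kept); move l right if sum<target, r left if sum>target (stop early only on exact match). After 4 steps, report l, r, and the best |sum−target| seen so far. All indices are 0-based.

l=1, r=2, best |Δ|=1

l=0 r=5: -4+16=12 d=12 *, r--
l=0 r=4: -4+5=1 d=1 *, r--
l=0 r=3: -4+3=-1 d=1, l++
l=1 r=3: -1+3=2 d=2, r--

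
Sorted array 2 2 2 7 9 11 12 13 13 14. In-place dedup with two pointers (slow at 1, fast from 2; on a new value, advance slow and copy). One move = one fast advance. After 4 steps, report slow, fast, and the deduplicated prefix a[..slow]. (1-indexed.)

slow=3, fast=6, prefix=[2, 7, 9]

(s=1,f=2) a[fast]=2=a[slow] dup → fast++
(s=1,f=3) a[fast]=2=a[slow] dup → fast++
(s=1,f=4) a[fast]=7≠a[slow]=2 write a[2]=7 → slow++,fast++
(s=2,f=5) a[fast]=9≠a[slow]=7 write a[3]=9 → slow++,fast++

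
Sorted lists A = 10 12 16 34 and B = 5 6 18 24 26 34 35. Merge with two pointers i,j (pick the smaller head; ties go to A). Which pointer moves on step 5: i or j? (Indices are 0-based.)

i

i=0 j=0: A[i]=10>B[j]=5 take 5, j++
i=0 j=1: A[i]=10>B[j]=6 take 6, j++
i=0 j=2: A[i]=10<=B[j]=18 take 10, i++
i=1 j=2: A[i]=12<=B[j]=18 take 12, i++
i=2 j=2: A[i]=16<=B[j]=18 take 16, i++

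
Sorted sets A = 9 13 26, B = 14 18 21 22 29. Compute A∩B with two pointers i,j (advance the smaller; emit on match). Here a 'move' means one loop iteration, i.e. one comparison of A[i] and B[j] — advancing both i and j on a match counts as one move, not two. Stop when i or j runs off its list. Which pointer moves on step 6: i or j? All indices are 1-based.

[i=1,j=1] 9<14 → i++
[i=2,j=1] 13<14 → i++
[i=3,j=1] 26>14 → j++
[i=3,j=2] 26>18 → j++
[i=3,j=3] 26>21 → j++
[i=3,j=4] 26>22 → j++

j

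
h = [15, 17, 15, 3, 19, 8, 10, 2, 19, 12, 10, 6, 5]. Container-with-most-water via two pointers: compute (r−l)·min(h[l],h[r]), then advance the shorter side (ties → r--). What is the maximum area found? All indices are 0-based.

max area = 120

l=0 r=12: min(15,5)*12=60 best=60 *, r--
l=0 r=11: min(15,6)*11=66 best=66 *, r--
l=0 r=10: min(15,10)*10=100 best=100 *, r--
l=0 r=9: min(15,12)*9=108 best=108 *, r--
l=0 r=8: min(15,19)*8=120 best=120 *, l++
l=1 r=8: min(17,19)*7=119 best=120, l++
l=2 r=8: min(15,19)*6=90 best=120, l++
l=3 r=8: min(3,19)*5=15 best=120, l++
l=4 r=8: min(19,19)*4=76 best=120, r--
l=4 r=7: min(19,2)*3=6 best=120, r--
l=4 r=6: min(19,10)*2=20 best=120, r--
l=4 r=5: min(19,8)*1=8 best=120, r--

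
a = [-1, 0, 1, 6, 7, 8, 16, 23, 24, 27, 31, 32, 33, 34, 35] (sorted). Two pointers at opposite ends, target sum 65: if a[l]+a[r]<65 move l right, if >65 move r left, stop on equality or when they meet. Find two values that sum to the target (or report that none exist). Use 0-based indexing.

l=0 r=14: -1+35=34 <65, l++
l=1 r=14: 0+35=35 <65, l++
l=2 r=14: 1+35=36 <65, l++
l=3 r=14: 6+35=41 <65, l++
l=4 r=14: 7+35=42 <65, l++
l=5 r=14: 8+35=43 <65, l++
l=6 r=14: 16+35=51 <65, l++
l=7 r=14: 23+35=58 <65, l++
l=8 r=14: 24+35=59 <65, l++
l=9 r=14: 27+35=62 <65, l++
l=10 r=14: 31+35=66 >65, r--
l=10 r=13: 31+34=65, found

(31, 34)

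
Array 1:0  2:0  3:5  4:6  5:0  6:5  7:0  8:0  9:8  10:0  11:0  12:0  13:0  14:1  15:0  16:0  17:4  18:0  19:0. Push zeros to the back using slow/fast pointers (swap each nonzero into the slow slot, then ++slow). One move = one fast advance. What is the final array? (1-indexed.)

[5, 6, 5, 8, 1, 4, 0, 0, 0, 0, 0, 0, 0, 0, 0, 0, 0, 0, 0]

(s=1,f=1) a[fast]=0 → fast++
(s=1,f=2) a[fast]=0 → fast++
(s=1,f=3) a[fast]=5≠0 swap→a[1]=5 → slow++,fast++
(s=2,f=4) a[fast]=6≠0 swap→a[2]=6 → slow++,fast++
(s=3,f=5) a[fast]=0 → fast++
(s=3,f=6) a[fast]=5≠0 swap→a[3]=5 → slow++,fast++
(s=4,f=7) a[fast]=0 → fast++
(s=4,f=8) a[fast]=0 → fast++
(s=4,f=9) a[fast]=8≠0 swap→a[4]=8 → slow++,fast++
(s=5,f=10) a[fast]=0 → fast++
(s=5,f=11) a[fast]=0 → fast++
(s=5,f=12) a[fast]=0 → fast++
(s=5,f=13) a[fast]=0 → fast++
(s=5,f=14) a[fast]=1≠0 swap→a[5]=1 → slow++,fast++
(s=6,f=15) a[fast]=0 → fast++
(s=6,f=16) a[fast]=0 → fast++
(s=6,f=17) a[fast]=4≠0 swap→a[6]=4 → slow++,fast++
(s=7,f=18) a[fast]=0 → fast++
(s=7,f=19) a[fast]=0 → fast++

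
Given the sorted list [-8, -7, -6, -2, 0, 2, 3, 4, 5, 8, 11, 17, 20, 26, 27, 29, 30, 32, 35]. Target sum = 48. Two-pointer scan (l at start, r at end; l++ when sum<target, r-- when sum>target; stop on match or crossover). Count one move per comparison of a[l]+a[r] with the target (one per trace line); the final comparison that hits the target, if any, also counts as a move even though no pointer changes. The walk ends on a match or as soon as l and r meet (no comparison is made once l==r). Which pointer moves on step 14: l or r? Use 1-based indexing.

[1,19] -8+35=27 <48 → l++
[2,19] -7+35=28 <48 → l++
[3,19] -6+35=29 <48 → l++
[4,19] -2+35=33 <48 → l++
[5,19] 0+35=35 <48 → l++
[6,19] 2+35=37 <48 → l++
[7,19] 3+35=38 <48 → l++
[8,19] 4+35=39 <48 → l++
[9,19] 5+35=40 <48 → l++
[10,19] 8+35=43 <48 → l++
[11,19] 11+35=46 <48 → l++
[12,19] 17+35=52 >48 → r--
[12,18] 17+32=49 >48 → r--
[12,17] 17+30=47 <48 → l++

l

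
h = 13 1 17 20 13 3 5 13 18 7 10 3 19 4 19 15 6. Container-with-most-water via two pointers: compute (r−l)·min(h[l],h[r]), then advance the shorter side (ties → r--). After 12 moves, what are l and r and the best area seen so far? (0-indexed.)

l=3, r=7, best area=209

l=0 r=16: min(13,6)*16=96 best=96 *, r--
l=0 r=15: min(13,15)*15=195 best=195 *, l++
l=1 r=15: min(1,15)*14=14 best=195, l++
l=2 r=15: min(17,15)*13=195 best=195, r--
l=2 r=14: min(17,19)*12=204 best=204 *, l++
l=3 r=14: min(20,19)*11=209 best=209 *, r--
l=3 r=13: min(20,4)*10=40 best=209, r--
l=3 r=12: min(20,19)*9=171 best=209, r--
l=3 r=11: min(20,3)*8=24 best=209, r--
l=3 r=10: min(20,10)*7=70 best=209, r--
l=3 r=9: min(20,7)*6=42 best=209, r--
l=3 r=8: min(20,18)*5=90 best=209, r--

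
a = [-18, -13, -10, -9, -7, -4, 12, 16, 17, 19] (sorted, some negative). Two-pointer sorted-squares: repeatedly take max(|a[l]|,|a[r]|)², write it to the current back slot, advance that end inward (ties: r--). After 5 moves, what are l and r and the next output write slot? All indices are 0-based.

l=2, r=6, next write slot=4

[0,9] |-18|<=|19| out[9]=361 → r--
[0,8] |-18|>|17| out[8]=324 → l++
[1,8] |-13|<=|17| out[7]=289 → r--
[1,7] |-13|<=|16| out[6]=256 → r--
[1,6] |-13|>|12| out[5]=169 → l++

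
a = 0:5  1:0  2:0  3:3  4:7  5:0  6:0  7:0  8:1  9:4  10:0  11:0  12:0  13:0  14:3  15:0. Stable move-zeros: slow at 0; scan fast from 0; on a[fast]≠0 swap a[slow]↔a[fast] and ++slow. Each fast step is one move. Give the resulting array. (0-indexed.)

slow=0 fast=0: a[fast]=5≠0 swap→a[0]=5, slow++,fast++
slow=1 fast=1: a[fast]=0, fast++
slow=1 fast=2: a[fast]=0, fast++
slow=1 fast=3: a[fast]=3≠0 swap→a[1]=3, slow++,fast++
slow=2 fast=4: a[fast]=7≠0 swap→a[2]=7, slow++,fast++
slow=3 fast=5: a[fast]=0, fast++
slow=3 fast=6: a[fast]=0, fast++
slow=3 fast=7: a[fast]=0, fast++
slow=3 fast=8: a[fast]=1≠0 swap→a[3]=1, slow++,fast++
slow=4 fast=9: a[fast]=4≠0 swap→a[4]=4, slow++,fast++
slow=5 fast=10: a[fast]=0, fast++
slow=5 fast=11: a[fast]=0, fast++
slow=5 fast=12: a[fast]=0, fast++
slow=5 fast=13: a[fast]=0, fast++
slow=5 fast=14: a[fast]=3≠0 swap→a[5]=3, slow++,fast++
slow=6 fast=15: a[fast]=0, fast++

[5, 3, 7, 1, 4, 3, 0, 0, 0, 0, 0, 0, 0, 0, 0, 0]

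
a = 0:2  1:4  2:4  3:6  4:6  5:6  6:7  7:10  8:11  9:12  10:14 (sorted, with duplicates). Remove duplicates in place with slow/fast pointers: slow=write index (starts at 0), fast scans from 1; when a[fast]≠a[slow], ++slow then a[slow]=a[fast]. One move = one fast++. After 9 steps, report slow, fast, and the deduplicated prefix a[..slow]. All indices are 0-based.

(s=0,f=1) a[fast]=4≠a[slow]=2 write a[1]=4 → slow++,fast++
(s=1,f=2) a[fast]=4=a[slow] dup → fast++
(s=1,f=3) a[fast]=6≠a[slow]=4 write a[2]=6 → slow++,fast++
(s=2,f=4) a[fast]=6=a[slow] dup → fast++
(s=2,f=5) a[fast]=6=a[slow] dup → fast++
(s=2,f=6) a[fast]=7≠a[slow]=6 write a[3]=7 → slow++,fast++
(s=3,f=7) a[fast]=10≠a[slow]=7 write a[4]=10 → slow++,fast++
(s=4,f=8) a[fast]=11≠a[slow]=10 write a[5]=11 → slow++,fast++
(s=5,f=9) a[fast]=12≠a[slow]=11 write a[6]=12 → slow++,fast++

slow=6, fast=10, prefix=[2, 4, 6, 7, 10, 11, 12]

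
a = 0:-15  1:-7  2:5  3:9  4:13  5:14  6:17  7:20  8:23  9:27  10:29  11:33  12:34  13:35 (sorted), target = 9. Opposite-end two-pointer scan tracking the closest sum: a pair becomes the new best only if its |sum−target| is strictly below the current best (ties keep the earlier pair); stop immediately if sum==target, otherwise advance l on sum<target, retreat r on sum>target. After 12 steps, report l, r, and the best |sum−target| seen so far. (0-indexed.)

l=2, r=3, best |Δ|=1

[0,13] -15+35=20 d=11 * → r--
[0,12] -15+34=19 d=10 * → r--
[0,11] -15+33=18 d=9 * → r--
[0,10] -15+29=14 d=5 * → r--
[0,9] -15+27=12 d=3 * → r--
[0,8] -15+23=8 d=1 * → l++
[1,8] -7+23=16 d=7 → r--
[1,7] -7+20=13 d=4 → r--
[1,6] -7+17=10 d=1 → r--
[1,5] -7+14=7 d=2 → l++
[2,5] 5+14=19 d=10 → r--
[2,4] 5+13=18 d=9 → r--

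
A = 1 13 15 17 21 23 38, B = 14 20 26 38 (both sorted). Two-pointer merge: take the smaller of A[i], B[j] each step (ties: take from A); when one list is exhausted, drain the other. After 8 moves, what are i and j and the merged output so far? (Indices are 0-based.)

i=6, j=2, merged so far=[1, 13, 14, 15, 17, 20, 21, 23]

[i=0,j=0] A[i]=1<=B[j]=14 take 1 → i++
[i=1,j=0] A[i]=13<=B[j]=14 take 13 → i++
[i=2,j=0] A[i]=15>B[j]=14 take 14 → j++
[i=2,j=1] A[i]=15<=B[j]=20 take 15 → i++
[i=3,j=1] A[i]=17<=B[j]=20 take 17 → i++
[i=4,j=1] A[i]=21>B[j]=20 take 20 → j++
[i=4,j=2] A[i]=21<=B[j]=26 take 21 → i++
[i=5,j=2] A[i]=23<=B[j]=26 take 23 → i++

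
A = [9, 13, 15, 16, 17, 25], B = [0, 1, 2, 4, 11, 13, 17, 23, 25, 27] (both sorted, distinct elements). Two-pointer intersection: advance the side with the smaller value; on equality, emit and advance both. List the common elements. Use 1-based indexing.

[i=1,j=1] 9>0 → j++
[i=1,j=2] 9>1 → j++
[i=1,j=3] 9>2 → j++
[i=1,j=4] 9>4 → j++
[i=1,j=5] 9<11 → i++
[i=2,j=5] 13>11 → j++
[i=2,j=6] 13==13 emit → i++,j++
[i=3,j=7] 15<17 → i++
[i=4,j=7] 16<17 → i++
[i=5,j=7] 17==17 emit → i++,j++
[i=6,j=8] 25>23 → j++
[i=6,j=9] 25==25 emit → i++,j++

intersection = [13, 17, 25]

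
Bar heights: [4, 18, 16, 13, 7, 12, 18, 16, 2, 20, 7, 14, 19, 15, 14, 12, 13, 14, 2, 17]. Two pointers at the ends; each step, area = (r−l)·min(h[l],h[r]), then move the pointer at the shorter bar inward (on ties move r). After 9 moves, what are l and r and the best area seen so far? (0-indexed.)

l=0 r=19: min(4,17)*19=76 best=76 *, l++
l=1 r=19: min(18,17)*18=306 best=306 *, r--
l=1 r=18: min(18,2)*17=34 best=306, r--
l=1 r=17: min(18,14)*16=224 best=306, r--
l=1 r=16: min(18,13)*15=195 best=306, r--
l=1 r=15: min(18,12)*14=168 best=306, r--
l=1 r=14: min(18,14)*13=182 best=306, r--
l=1 r=13: min(18,15)*12=180 best=306, r--
l=1 r=12: min(18,19)*11=198 best=306, l++

l=2, r=12, best area=306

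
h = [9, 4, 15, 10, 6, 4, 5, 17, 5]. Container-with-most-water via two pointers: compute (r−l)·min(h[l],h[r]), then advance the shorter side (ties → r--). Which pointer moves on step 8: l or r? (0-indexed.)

l

l=0 r=8: min(9,5)*8=40 best=40 *, r--
l=0 r=7: min(9,17)*7=63 best=63 *, l++
l=1 r=7: min(4,17)*6=24 best=63, l++
l=2 r=7: min(15,17)*5=75 best=75 *, l++
l=3 r=7: min(10,17)*4=40 best=75, l++
l=4 r=7: min(6,17)*3=18 best=75, l++
l=5 r=7: min(4,17)*2=8 best=75, l++
l=6 r=7: min(5,17)*1=5 best=75, l++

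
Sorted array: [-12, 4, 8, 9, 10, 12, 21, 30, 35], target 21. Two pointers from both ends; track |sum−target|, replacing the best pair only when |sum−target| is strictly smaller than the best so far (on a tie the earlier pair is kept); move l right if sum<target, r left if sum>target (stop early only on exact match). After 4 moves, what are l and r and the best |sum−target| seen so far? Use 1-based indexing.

l=1 r=9: -12+35=23 d=2 *, r--
l=1 r=8: -12+30=18 d=3, l++
l=2 r=8: 4+30=34 d=13, r--
l=2 r=7: 4+21=25 d=4, r--

l=2, r=6, best |Δ|=2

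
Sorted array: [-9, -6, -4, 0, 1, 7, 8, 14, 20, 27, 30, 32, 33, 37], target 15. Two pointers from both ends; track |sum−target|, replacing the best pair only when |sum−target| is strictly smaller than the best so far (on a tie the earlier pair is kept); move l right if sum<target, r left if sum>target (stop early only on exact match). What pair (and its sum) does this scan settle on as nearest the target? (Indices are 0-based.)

pair (1, 14) with sum 15 (|Δ|=0)

l=0 r=13: -9+37=28 d=13 *, r--
l=0 r=12: -9+33=24 d=9 *, r--
l=0 r=11: -9+32=23 d=8 *, r--
l=0 r=10: -9+30=21 d=6 *, r--
l=0 r=9: -9+27=18 d=3 *, r--
l=0 r=8: -9+20=11 d=4, l++
l=1 r=8: -6+20=14 d=1 *, l++
l=2 r=8: -4+20=16 d=1, r--
l=2 r=7: -4+14=10 d=5, l++
l=3 r=7: 0+14=14 d=1, l++
l=4 r=7: 1+14=15 d=0 *, stop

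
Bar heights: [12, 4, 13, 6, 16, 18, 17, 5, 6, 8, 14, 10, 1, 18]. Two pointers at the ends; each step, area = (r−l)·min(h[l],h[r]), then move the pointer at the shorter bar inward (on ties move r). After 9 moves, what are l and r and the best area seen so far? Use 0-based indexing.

l=5, r=9, best area=156

[0,13] min(12,18)*13=156 best=156 * → l++
[1,13] min(4,18)*12=48 best=156 → l++
[2,13] min(13,18)*11=143 best=156 → l++
[3,13] min(6,18)*10=60 best=156 → l++
[4,13] min(16,18)*9=144 best=156 → l++
[5,13] min(18,18)*8=144 best=156 → r--
[5,12] min(18,1)*7=7 best=156 → r--
[5,11] min(18,10)*6=60 best=156 → r--
[5,10] min(18,14)*5=70 best=156 → r--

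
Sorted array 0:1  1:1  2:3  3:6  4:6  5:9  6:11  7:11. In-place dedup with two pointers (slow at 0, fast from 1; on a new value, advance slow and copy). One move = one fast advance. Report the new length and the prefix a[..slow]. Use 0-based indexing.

(s=0,f=1) a[fast]=1=a[slow] dup → fast++
(s=0,f=2) a[fast]=3≠a[slow]=1 write a[1]=3 → slow++,fast++
(s=1,f=3) a[fast]=6≠a[slow]=3 write a[2]=6 → slow++,fast++
(s=2,f=4) a[fast]=6=a[slow] dup → fast++
(s=2,f=5) a[fast]=9≠a[slow]=6 write a[3]=9 → slow++,fast++
(s=3,f=6) a[fast]=11≠a[slow]=9 write a[4]=11 → slow++,fast++
(s=4,f=7) a[fast]=11=a[slow] dup → fast++

length 5; prefix = [1, 3, 6, 9, 11]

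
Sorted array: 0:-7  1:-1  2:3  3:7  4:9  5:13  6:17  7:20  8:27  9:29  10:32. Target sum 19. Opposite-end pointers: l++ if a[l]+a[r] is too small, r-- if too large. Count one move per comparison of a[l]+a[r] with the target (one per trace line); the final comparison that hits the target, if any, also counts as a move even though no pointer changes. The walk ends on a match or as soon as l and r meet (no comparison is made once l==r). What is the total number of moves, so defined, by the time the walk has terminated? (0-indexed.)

l=0 r=10: -7+32=25 >19, r--
l=0 r=9: -7+29=22 >19, r--
l=0 r=8: -7+27=20 >19, r--
l=0 r=7: -7+20=13 <19, l++
l=1 r=7: -1+20=19, found

5 moves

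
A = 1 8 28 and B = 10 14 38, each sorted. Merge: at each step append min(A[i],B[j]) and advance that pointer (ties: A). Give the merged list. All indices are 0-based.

[1, 8, 10, 14, 28, 38]

[i=0,j=0] A[i]=1<=B[j]=10 take 1 → i++
[i=1,j=0] A[i]=8<=B[j]=10 take 8 → i++
[i=2,j=0] A[i]=28>B[j]=10 take 10 → j++
[i=2,j=1] A[i]=28>B[j]=14 take 14 → j++
[i=2,j=2] A[i]=28<=B[j]=38 take 28 → i++
[i=3,j=2] A done, take B[j]=38 → j++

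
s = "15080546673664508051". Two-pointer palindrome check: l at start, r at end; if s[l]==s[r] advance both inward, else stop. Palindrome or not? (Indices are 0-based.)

not a palindrome (mismatch at 9,10)

[0,19] '1'=='1' → l++,r--
[1,18] '5'=='5' → l++,r--
[2,17] '0'=='0' → l++,r--
[3,16] '8'=='8' → l++,r--
[4,15] '0'=='0' → l++,r--
[5,14] '5'=='5' → l++,r--
[6,13] '4'=='4' → l++,r--
[7,12] '6'=='6' → l++,r--
[8,11] '6'=='6' → l++,r--
[9,10] '7'!='3' → stop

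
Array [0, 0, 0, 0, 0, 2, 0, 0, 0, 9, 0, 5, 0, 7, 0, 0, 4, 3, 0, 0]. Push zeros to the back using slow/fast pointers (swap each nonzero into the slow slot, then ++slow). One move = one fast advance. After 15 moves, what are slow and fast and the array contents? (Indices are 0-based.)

slow=0 fast=0: a[fast]=0, fast++
slow=0 fast=1: a[fast]=0, fast++
slow=0 fast=2: a[fast]=0, fast++
slow=0 fast=3: a[fast]=0, fast++
slow=0 fast=4: a[fast]=0, fast++
slow=0 fast=5: a[fast]=2≠0 swap→a[0]=2, slow++,fast++
slow=1 fast=6: a[fast]=0, fast++
slow=1 fast=7: a[fast]=0, fast++
slow=1 fast=8: a[fast]=0, fast++
slow=1 fast=9: a[fast]=9≠0 swap→a[1]=9, slow++,fast++
slow=2 fast=10: a[fast]=0, fast++
slow=2 fast=11: a[fast]=5≠0 swap→a[2]=5, slow++,fast++
slow=3 fast=12: a[fast]=0, fast++
slow=3 fast=13: a[fast]=7≠0 swap→a[3]=7, slow++,fast++
slow=4 fast=14: a[fast]=0, fast++

slow=4, fast=15, a=[2, 9, 5, 7, 0, 0, 0, 0, 0, 0, 0, 0, 0, 0, 0, 0, 4, 3, 0, 0]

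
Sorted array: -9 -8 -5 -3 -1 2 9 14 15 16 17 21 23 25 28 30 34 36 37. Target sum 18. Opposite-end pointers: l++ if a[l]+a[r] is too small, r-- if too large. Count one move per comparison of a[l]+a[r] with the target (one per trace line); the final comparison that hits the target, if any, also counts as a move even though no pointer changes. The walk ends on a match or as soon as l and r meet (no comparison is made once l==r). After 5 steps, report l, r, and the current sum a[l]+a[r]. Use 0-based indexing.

l=0 r=18: -9+37=28 >18, r--
l=0 r=17: -9+36=27 >18, r--
l=0 r=16: -9+34=25 >18, r--
l=0 r=15: -9+30=21 >18, r--
l=0 r=14: -9+28=19 >18, r--

l=0, r=13, sum=16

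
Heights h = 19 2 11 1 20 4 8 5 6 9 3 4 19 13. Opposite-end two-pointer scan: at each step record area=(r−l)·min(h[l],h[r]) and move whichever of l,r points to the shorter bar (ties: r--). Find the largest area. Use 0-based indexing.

[0,13] min(19,13)*13=169 best=169 * → r--
[0,12] min(19,19)*12=228 best=228 * → r--
[0,11] min(19,4)*11=44 best=228 → r--
[0,10] min(19,3)*10=30 best=228 → r--
[0,9] min(19,9)*9=81 best=228 → r--
[0,8] min(19,6)*8=48 best=228 → r--
[0,7] min(19,5)*7=35 best=228 → r--
[0,6] min(19,8)*6=48 best=228 → r--
[0,5] min(19,4)*5=20 best=228 → r--
[0,4] min(19,20)*4=76 best=228 → l++
[1,4] min(2,20)*3=6 best=228 → l++
[2,4] min(11,20)*2=22 best=228 → l++
[3,4] min(1,20)*1=1 best=228 → l++

max area = 228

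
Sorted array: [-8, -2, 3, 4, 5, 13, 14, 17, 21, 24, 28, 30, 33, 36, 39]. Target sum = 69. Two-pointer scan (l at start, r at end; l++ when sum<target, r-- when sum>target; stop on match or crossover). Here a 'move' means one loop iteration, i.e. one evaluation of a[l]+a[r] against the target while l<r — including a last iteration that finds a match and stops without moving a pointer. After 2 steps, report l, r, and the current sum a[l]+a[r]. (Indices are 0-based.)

l=2, r=14, sum=42

l=0 r=14: -8+39=31 <69, l++
l=1 r=14: -2+39=37 <69, l++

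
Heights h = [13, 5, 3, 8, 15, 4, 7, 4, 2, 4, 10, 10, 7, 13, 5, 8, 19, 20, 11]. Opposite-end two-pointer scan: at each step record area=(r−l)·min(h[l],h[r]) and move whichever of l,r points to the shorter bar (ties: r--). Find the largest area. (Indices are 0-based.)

max area = 221

l=0 r=18: min(13,11)*18=198 best=198 *, r--
l=0 r=17: min(13,20)*17=221 best=221 *, l++
l=1 r=17: min(5,20)*16=80 best=221, l++
l=2 r=17: min(3,20)*15=45 best=221, l++
l=3 r=17: min(8,20)*14=112 best=221, l++
l=4 r=17: min(15,20)*13=195 best=221, l++
l=5 r=17: min(4,20)*12=48 best=221, l++
l=6 r=17: min(7,20)*11=77 best=221, l++
l=7 r=17: min(4,20)*10=40 best=221, l++
l=8 r=17: min(2,20)*9=18 best=221, l++
l=9 r=17: min(4,20)*8=32 best=221, l++
l=10 r=17: min(10,20)*7=70 best=221, l++
l=11 r=17: min(10,20)*6=60 best=221, l++
l=12 r=17: min(7,20)*5=35 best=221, l++
l=13 r=17: min(13,20)*4=52 best=221, l++
l=14 r=17: min(5,20)*3=15 best=221, l++
l=15 r=17: min(8,20)*2=16 best=221, l++
l=16 r=17: min(19,20)*1=19 best=221, l++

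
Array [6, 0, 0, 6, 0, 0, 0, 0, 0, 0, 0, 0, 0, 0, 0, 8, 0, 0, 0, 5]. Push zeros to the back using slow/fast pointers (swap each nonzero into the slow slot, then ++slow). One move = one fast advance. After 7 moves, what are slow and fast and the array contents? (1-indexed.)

slow=3, fast=8, a=[6, 6, 0, 0, 0, 0, 0, 0, 0, 0, 0, 0, 0, 0, 0, 8, 0, 0, 0, 5]

(s=1,f=1) a[fast]=6≠0 swap→a[1]=6 → slow++,fast++
(s=2,f=2) a[fast]=0 → fast++
(s=2,f=3) a[fast]=0 → fast++
(s=2,f=4) a[fast]=6≠0 swap→a[2]=6 → slow++,fast++
(s=3,f=5) a[fast]=0 → fast++
(s=3,f=6) a[fast]=0 → fast++
(s=3,f=7) a[fast]=0 → fast++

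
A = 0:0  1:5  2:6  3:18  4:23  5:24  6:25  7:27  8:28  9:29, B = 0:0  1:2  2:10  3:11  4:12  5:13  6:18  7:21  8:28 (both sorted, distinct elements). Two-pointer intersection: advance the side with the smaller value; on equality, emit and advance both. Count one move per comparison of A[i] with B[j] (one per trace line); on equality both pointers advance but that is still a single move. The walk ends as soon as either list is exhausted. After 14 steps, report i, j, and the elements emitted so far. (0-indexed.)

i=8, j=8, emitted=[0, 18]

i=0 j=0: 0==0 emit, i++,j++
i=1 j=1: 5>2, j++
i=1 j=2: 5<10, i++
i=2 j=2: 6<10, i++
i=3 j=2: 18>10, j++
i=3 j=3: 18>11, j++
i=3 j=4: 18>12, j++
i=3 j=5: 18>13, j++
i=3 j=6: 18==18 emit, i++,j++
i=4 j=7: 23>21, j++
i=4 j=8: 23<28, i++
i=5 j=8: 24<28, i++
i=6 j=8: 25<28, i++
i=7 j=8: 27<28, i++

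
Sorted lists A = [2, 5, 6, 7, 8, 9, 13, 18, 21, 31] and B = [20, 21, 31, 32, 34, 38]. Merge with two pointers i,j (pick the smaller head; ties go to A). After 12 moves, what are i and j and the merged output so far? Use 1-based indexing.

i=11, j=3, merged so far=[2, 5, 6, 7, 8, 9, 13, 18, 20, 21, 21, 31]

i=1 j=1: A[i]=2<=B[j]=20 take 2, i++
i=2 j=1: A[i]=5<=B[j]=20 take 5, i++
i=3 j=1: A[i]=6<=B[j]=20 take 6, i++
i=4 j=1: A[i]=7<=B[j]=20 take 7, i++
i=5 j=1: A[i]=8<=B[j]=20 take 8, i++
i=6 j=1: A[i]=9<=B[j]=20 take 9, i++
i=7 j=1: A[i]=13<=B[j]=20 take 13, i++
i=8 j=1: A[i]=18<=B[j]=20 take 18, i++
i=9 j=1: A[i]=21>B[j]=20 take 20, j++
i=9 j=2: A[i]=21<=B[j]=21 take 21, i++
i=10 j=2: A[i]=31>B[j]=21 take 21, j++
i=10 j=3: A[i]=31<=B[j]=31 take 31, i++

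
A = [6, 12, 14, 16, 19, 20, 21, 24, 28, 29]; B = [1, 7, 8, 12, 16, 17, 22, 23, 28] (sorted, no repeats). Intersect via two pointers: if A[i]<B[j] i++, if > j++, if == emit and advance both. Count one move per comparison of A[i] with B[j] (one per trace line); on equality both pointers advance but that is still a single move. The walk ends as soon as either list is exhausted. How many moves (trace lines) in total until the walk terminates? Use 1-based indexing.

15 moves

i=1 j=1: 6>1, j++
i=1 j=2: 6<7, i++
i=2 j=2: 12>7, j++
i=2 j=3: 12>8, j++
i=2 j=4: 12==12 emit, i++,j++
i=3 j=5: 14<16, i++
i=4 j=5: 16==16 emit, i++,j++
i=5 j=6: 19>17, j++
i=5 j=7: 19<22, i++
i=6 j=7: 20<22, i++
i=7 j=7: 21<22, i++
i=8 j=7: 24>22, j++
i=8 j=8: 24>23, j++
i=8 j=9: 24<28, i++
i=9 j=9: 28==28 emit, i++,j++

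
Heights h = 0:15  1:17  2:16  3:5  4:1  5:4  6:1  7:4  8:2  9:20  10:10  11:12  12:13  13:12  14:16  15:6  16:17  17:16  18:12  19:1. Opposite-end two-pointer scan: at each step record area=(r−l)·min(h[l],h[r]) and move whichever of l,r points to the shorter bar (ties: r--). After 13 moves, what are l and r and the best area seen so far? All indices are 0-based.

l=3, r=9, best area=256

[0,19] min(15,1)*19=19 best=19 * → r--
[0,18] min(15,12)*18=216 best=216 * → r--
[0,17] min(15,16)*17=255 best=255 * → l++
[1,17] min(17,16)*16=256 best=256 * → r--
[1,16] min(17,17)*15=255 best=256 → r--
[1,15] min(17,6)*14=84 best=256 → r--
[1,14] min(17,16)*13=208 best=256 → r--
[1,13] min(17,12)*12=144 best=256 → r--
[1,12] min(17,13)*11=143 best=256 → r--
[1,11] min(17,12)*10=120 best=256 → r--
[1,10] min(17,10)*9=90 best=256 → r--
[1,9] min(17,20)*8=136 best=256 → l++
[2,9] min(16,20)*7=112 best=256 → l++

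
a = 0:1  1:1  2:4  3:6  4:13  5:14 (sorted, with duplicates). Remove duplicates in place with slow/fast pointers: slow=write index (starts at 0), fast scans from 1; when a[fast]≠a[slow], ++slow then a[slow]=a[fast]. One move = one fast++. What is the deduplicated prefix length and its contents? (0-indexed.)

slow=0 fast=1: a[fast]=1=a[slow] dup, fast++
slow=0 fast=2: a[fast]=4≠a[slow]=1 write a[1]=4, slow++,fast++
slow=1 fast=3: a[fast]=6≠a[slow]=4 write a[2]=6, slow++,fast++
slow=2 fast=4: a[fast]=13≠a[slow]=6 write a[3]=13, slow++,fast++
slow=3 fast=5: a[fast]=14≠a[slow]=13 write a[4]=14, slow++,fast++

length 5; prefix = [1, 4, 6, 13, 14]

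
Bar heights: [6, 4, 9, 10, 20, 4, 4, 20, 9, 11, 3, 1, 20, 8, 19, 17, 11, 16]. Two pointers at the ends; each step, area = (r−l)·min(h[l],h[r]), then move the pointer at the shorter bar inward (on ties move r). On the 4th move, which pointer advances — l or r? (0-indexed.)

l

l=0 r=17: min(6,16)*17=102 best=102 *, l++
l=1 r=17: min(4,16)*16=64 best=102, l++
l=2 r=17: min(9,16)*15=135 best=135 *, l++
l=3 r=17: min(10,16)*14=140 best=140 *, l++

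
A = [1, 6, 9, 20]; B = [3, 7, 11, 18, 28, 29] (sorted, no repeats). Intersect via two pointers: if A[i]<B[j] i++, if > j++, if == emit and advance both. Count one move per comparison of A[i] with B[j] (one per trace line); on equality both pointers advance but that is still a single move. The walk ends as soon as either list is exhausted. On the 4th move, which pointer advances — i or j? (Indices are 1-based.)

j

[i=1,j=1] 1<3 → i++
[i=2,j=1] 6>3 → j++
[i=2,j=2] 6<7 → i++
[i=3,j=2] 9>7 → j++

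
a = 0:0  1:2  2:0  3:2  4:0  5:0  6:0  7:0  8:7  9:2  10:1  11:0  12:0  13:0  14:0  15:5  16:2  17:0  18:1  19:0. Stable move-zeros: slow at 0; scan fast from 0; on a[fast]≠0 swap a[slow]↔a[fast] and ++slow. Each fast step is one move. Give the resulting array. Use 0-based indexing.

[2, 2, 7, 2, 1, 5, 2, 1, 0, 0, 0, 0, 0, 0, 0, 0, 0, 0, 0, 0]

(s=0,f=0) a[fast]=0 → fast++
(s=0,f=1) a[fast]=2≠0 swap→a[0]=2 → slow++,fast++
(s=1,f=2) a[fast]=0 → fast++
(s=1,f=3) a[fast]=2≠0 swap→a[1]=2 → slow++,fast++
(s=2,f=4) a[fast]=0 → fast++
(s=2,f=5) a[fast]=0 → fast++
(s=2,f=6) a[fast]=0 → fast++
(s=2,f=7) a[fast]=0 → fast++
(s=2,f=8) a[fast]=7≠0 swap→a[2]=7 → slow++,fast++
(s=3,f=9) a[fast]=2≠0 swap→a[3]=2 → slow++,fast++
(s=4,f=10) a[fast]=1≠0 swap→a[4]=1 → slow++,fast++
(s=5,f=11) a[fast]=0 → fast++
(s=5,f=12) a[fast]=0 → fast++
(s=5,f=13) a[fast]=0 → fast++
(s=5,f=14) a[fast]=0 → fast++
(s=5,f=15) a[fast]=5≠0 swap→a[5]=5 → slow++,fast++
(s=6,f=16) a[fast]=2≠0 swap→a[6]=2 → slow++,fast++
(s=7,f=17) a[fast]=0 → fast++
(s=7,f=18) a[fast]=1≠0 swap→a[7]=1 → slow++,fast++
(s=8,f=19) a[fast]=0 → fast++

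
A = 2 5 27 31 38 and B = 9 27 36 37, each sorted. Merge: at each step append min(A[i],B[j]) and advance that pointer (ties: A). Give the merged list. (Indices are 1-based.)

[2, 5, 9, 27, 27, 31, 36, 37, 38]

[i=1,j=1] A[i]=2<=B[j]=9 take 2 → i++
[i=2,j=1] A[i]=5<=B[j]=9 take 5 → i++
[i=3,j=1] A[i]=27>B[j]=9 take 9 → j++
[i=3,j=2] A[i]=27<=B[j]=27 take 27 → i++
[i=4,j=2] A[i]=31>B[j]=27 take 27 → j++
[i=4,j=3] A[i]=31<=B[j]=36 take 31 → i++
[i=5,j=3] A[i]=38>B[j]=36 take 36 → j++
[i=5,j=4] A[i]=38>B[j]=37 take 37 → j++
[i=5,j=5] B done, take A[i]=38 → i++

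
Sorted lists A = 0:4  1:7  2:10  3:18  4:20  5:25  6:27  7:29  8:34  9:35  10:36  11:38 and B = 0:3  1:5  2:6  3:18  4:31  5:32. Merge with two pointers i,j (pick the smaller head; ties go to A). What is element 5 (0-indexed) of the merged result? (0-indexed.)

merged[5] = 10

[i=0,j=0] A[i]=4>B[j]=3 take 3 → j++
[i=0,j=1] A[i]=4<=B[j]=5 take 4 → i++
[i=1,j=1] A[i]=7>B[j]=5 take 5 → j++
[i=1,j=2] A[i]=7>B[j]=6 take 6 → j++
[i=1,j=3] A[i]=7<=B[j]=18 take 7 → i++
[i=2,j=3] A[i]=10<=B[j]=18 take 10 → i++
[i=3,j=3] A[i]=18<=B[j]=18 take 18 → i++
[i=4,j=3] A[i]=20>B[j]=18 take 18 → j++
[i=4,j=4] A[i]=20<=B[j]=31 take 20 → i++
[i=5,j=4] A[i]=25<=B[j]=31 take 25 → i++
[i=6,j=4] A[i]=27<=B[j]=31 take 27 → i++
[i=7,j=4] A[i]=29<=B[j]=31 take 29 → i++
[i=8,j=4] A[i]=34>B[j]=31 take 31 → j++
[i=8,j=5] A[i]=34>B[j]=32 take 32 → j++
[i=8,j=6] B done, take A[i]=34 → i++
[i=9,j=6] B done, take A[i]=35 → i++
[i=10,j=6] B done, take A[i]=36 → i++
[i=11,j=6] B done, take A[i]=38 → i++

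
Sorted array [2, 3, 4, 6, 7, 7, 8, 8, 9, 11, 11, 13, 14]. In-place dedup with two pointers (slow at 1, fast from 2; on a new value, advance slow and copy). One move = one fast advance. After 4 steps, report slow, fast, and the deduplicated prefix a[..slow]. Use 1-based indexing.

slow=1 fast=2: a[fast]=3≠a[slow]=2 write a[2]=3, slow++,fast++
slow=2 fast=3: a[fast]=4≠a[slow]=3 write a[3]=4, slow++,fast++
slow=3 fast=4: a[fast]=6≠a[slow]=4 write a[4]=6, slow++,fast++
slow=4 fast=5: a[fast]=7≠a[slow]=6 write a[5]=7, slow++,fast++

slow=5, fast=6, prefix=[2, 3, 4, 6, 7]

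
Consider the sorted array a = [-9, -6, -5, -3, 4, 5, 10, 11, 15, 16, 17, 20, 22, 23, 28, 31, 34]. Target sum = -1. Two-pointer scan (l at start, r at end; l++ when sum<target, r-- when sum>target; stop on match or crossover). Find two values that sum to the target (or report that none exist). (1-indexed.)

[1,17] -9+34=25 >-1 → r--
[1,16] -9+31=22 >-1 → r--
[1,15] -9+28=19 >-1 → r--
[1,14] -9+23=14 >-1 → r--
[1,13] -9+22=13 >-1 → r--
[1,12] -9+20=11 >-1 → r--
[1,11] -9+17=8 >-1 → r--
[1,10] -9+16=7 >-1 → r--
[1,9] -9+15=6 >-1 → r--
[1,8] -9+11=2 >-1 → r--
[1,7] -9+10=1 >-1 → r--
[1,6] -9+5=-4 <-1 → l++
[2,6] -6+5=-1 → found

(-6, 5)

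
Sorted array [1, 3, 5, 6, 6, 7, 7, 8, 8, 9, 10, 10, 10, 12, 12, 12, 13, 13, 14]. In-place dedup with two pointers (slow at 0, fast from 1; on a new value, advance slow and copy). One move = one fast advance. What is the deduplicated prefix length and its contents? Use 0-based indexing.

length 11; prefix = [1, 3, 5, 6, 7, 8, 9, 10, 12, 13, 14]

slow=0 fast=1: a[fast]=3≠a[slow]=1 write a[1]=3, slow++,fast++
slow=1 fast=2: a[fast]=5≠a[slow]=3 write a[2]=5, slow++,fast++
slow=2 fast=3: a[fast]=6≠a[slow]=5 write a[3]=6, slow++,fast++
slow=3 fast=4: a[fast]=6=a[slow] dup, fast++
slow=3 fast=5: a[fast]=7≠a[slow]=6 write a[4]=7, slow++,fast++
slow=4 fast=6: a[fast]=7=a[slow] dup, fast++
slow=4 fast=7: a[fast]=8≠a[slow]=7 write a[5]=8, slow++,fast++
slow=5 fast=8: a[fast]=8=a[slow] dup, fast++
slow=5 fast=9: a[fast]=9≠a[slow]=8 write a[6]=9, slow++,fast++
slow=6 fast=10: a[fast]=10≠a[slow]=9 write a[7]=10, slow++,fast++
slow=7 fast=11: a[fast]=10=a[slow] dup, fast++
slow=7 fast=12: a[fast]=10=a[slow] dup, fast++
slow=7 fast=13: a[fast]=12≠a[slow]=10 write a[8]=12, slow++,fast++
slow=8 fast=14: a[fast]=12=a[slow] dup, fast++
slow=8 fast=15: a[fast]=12=a[slow] dup, fast++
slow=8 fast=16: a[fast]=13≠a[slow]=12 write a[9]=13, slow++,fast++
slow=9 fast=17: a[fast]=13=a[slow] dup, fast++
slow=9 fast=18: a[fast]=14≠a[slow]=13 write a[10]=14, slow++,fast++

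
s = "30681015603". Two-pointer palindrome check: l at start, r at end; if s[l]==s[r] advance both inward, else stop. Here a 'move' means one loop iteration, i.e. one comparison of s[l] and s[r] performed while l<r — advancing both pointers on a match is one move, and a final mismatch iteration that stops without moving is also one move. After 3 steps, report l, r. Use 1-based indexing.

l=4, r=8

l=1 r=11: '3'=='3', l++,r--
l=2 r=10: '0'=='0', l++,r--
l=3 r=9: '6'=='6', l++,r--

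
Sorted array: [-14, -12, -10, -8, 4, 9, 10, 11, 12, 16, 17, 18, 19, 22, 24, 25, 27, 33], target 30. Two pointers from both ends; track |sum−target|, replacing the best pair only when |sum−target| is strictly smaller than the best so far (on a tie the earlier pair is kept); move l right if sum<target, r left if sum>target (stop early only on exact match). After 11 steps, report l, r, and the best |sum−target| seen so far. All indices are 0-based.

[0,17] -14+33=19 d=11 * → l++
[1,17] -12+33=21 d=9 * → l++
[2,17] -10+33=23 d=7 * → l++
[3,17] -8+33=25 d=5 * → l++
[4,17] 4+33=37 d=7 → r--
[4,16] 4+27=31 d=1 * → r--
[4,15] 4+25=29 d=1 → l++
[5,15] 9+25=34 d=4 → r--
[5,14] 9+24=33 d=3 → r--
[5,13] 9+22=31 d=1 → r--
[5,12] 9+19=28 d=2 → l++

l=6, r=12, best |Δ|=1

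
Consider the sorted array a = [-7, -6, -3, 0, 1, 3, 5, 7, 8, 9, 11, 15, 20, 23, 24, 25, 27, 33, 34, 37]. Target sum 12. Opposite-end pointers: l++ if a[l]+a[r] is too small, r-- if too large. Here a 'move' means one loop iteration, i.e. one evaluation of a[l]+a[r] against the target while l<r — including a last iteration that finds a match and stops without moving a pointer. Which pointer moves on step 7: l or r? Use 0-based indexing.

l=0 r=19: -7+37=30 >12, r--
l=0 r=18: -7+34=27 >12, r--
l=0 r=17: -7+33=26 >12, r--
l=0 r=16: -7+27=20 >12, r--
l=0 r=15: -7+25=18 >12, r--
l=0 r=14: -7+24=17 >12, r--
l=0 r=13: -7+23=16 >12, r--

r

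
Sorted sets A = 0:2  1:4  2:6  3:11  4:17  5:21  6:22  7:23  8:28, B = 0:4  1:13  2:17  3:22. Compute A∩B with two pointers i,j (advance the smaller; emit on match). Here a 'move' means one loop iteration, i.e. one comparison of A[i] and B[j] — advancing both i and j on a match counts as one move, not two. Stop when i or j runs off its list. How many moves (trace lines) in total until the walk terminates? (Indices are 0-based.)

[i=0,j=0] 2<4 → i++
[i=1,j=0] 4==4 emit → i++,j++
[i=2,j=1] 6<13 → i++
[i=3,j=1] 11<13 → i++
[i=4,j=1] 17>13 → j++
[i=4,j=2] 17==17 emit → i++,j++
[i=5,j=3] 21<22 → i++
[i=6,j=3] 22==22 emit → i++,j++

8 moves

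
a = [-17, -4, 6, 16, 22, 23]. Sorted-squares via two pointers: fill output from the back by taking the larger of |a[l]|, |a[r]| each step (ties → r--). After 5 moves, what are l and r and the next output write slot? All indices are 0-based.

l=1, r=1, next write slot=0

[0,5] |-17|<=|23| out[5]=529 → r--
[0,4] |-17|<=|22| out[4]=484 → r--
[0,3] |-17|>|16| out[3]=289 → l++
[1,3] |-4|<=|16| out[2]=256 → r--
[1,2] |-4|<=|6| out[1]=36 → r--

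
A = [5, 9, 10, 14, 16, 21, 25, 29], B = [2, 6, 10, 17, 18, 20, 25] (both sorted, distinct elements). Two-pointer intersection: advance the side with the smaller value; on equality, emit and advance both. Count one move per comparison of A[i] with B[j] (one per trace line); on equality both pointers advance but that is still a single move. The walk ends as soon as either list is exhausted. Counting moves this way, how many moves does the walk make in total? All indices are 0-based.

i=0 j=0: 5>2, j++
i=0 j=1: 5<6, i++
i=1 j=1: 9>6, j++
i=1 j=2: 9<10, i++
i=2 j=2: 10==10 emit, i++,j++
i=3 j=3: 14<17, i++
i=4 j=3: 16<17, i++
i=5 j=3: 21>17, j++
i=5 j=4: 21>18, j++
i=5 j=5: 21>20, j++
i=5 j=6: 21<25, i++
i=6 j=6: 25==25 emit, i++,j++

12 moves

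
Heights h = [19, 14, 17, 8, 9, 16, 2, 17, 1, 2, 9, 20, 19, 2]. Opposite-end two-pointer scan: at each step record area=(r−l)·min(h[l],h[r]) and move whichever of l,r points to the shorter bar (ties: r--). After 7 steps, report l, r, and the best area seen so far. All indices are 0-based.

[0,13] min(19,2)*13=26 best=26 * → r--
[0,12] min(19,19)*12=228 best=228 * → r--
[0,11] min(19,20)*11=209 best=228 → l++
[1,11] min(14,20)*10=140 best=228 → l++
[2,11] min(17,20)*9=153 best=228 → l++
[3,11] min(8,20)*8=64 best=228 → l++
[4,11] min(9,20)*7=63 best=228 → l++

l=5, r=11, best area=228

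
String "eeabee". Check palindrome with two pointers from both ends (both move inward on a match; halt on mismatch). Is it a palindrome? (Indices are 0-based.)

not a palindrome (mismatch at 2,3)

[0,5] 'e'=='e' → l++,r--
[1,4] 'e'=='e' → l++,r--
[2,3] 'a'!='b' → stop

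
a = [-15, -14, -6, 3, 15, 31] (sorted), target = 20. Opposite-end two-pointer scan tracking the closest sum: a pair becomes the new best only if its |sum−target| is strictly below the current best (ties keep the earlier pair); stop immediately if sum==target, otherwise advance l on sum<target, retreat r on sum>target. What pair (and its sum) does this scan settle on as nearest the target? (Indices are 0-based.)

l=0 r=5: -15+31=16 d=4 *, l++
l=1 r=5: -14+31=17 d=3 *, l++
l=2 r=5: -6+31=25 d=5, r--
l=2 r=4: -6+15=9 d=11, l++
l=3 r=4: 3+15=18 d=2 *, l++

pair (3, 15) with sum 18 (|Δ|=2)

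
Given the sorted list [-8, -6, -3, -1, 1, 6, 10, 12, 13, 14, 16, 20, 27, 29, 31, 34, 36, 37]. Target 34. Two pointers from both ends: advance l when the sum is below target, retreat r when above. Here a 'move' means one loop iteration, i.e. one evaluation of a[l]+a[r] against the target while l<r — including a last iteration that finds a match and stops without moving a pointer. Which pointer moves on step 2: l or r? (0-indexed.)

[0,17] -8+37=29 <34 → l++
[1,17] -6+37=31 <34 → l++

l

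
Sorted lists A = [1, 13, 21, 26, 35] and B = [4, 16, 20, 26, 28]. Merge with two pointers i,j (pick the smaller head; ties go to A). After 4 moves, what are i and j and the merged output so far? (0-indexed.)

[i=0,j=0] A[i]=1<=B[j]=4 take 1 → i++
[i=1,j=0] A[i]=13>B[j]=4 take 4 → j++
[i=1,j=1] A[i]=13<=B[j]=16 take 13 → i++
[i=2,j=1] A[i]=21>B[j]=16 take 16 → j++

i=2, j=2, merged so far=[1, 4, 13, 16]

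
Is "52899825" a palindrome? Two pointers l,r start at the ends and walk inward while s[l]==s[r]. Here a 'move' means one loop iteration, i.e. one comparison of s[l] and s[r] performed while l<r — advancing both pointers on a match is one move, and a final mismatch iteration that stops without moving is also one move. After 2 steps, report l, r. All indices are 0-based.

l=0 r=7: '5'=='5', l++,r--
l=1 r=6: '2'=='2', l++,r--

l=2, r=5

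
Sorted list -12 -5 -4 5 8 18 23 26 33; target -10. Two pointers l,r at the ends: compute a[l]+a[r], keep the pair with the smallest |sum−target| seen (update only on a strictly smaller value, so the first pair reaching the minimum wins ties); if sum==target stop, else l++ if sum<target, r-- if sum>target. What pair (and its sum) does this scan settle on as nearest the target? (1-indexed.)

[1,9] -12+33=21 d=31 * → r--
[1,8] -12+26=14 d=24 * → r--
[1,7] -12+23=11 d=21 * → r--
[1,6] -12+18=6 d=16 * → r--
[1,5] -12+8=-4 d=6 * → r--
[1,4] -12+5=-7 d=3 * → r--
[1,3] -12+-4=-16 d=6 → l++
[2,3] -5+-4=-9 d=1 * → r--

pair (-5, -4) with sum -9 (|Δ|=1)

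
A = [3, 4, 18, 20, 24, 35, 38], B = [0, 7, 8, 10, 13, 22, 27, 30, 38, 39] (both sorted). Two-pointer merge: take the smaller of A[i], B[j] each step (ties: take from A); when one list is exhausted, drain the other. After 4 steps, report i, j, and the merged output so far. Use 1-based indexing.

i=1 j=1: A[i]=3>B[j]=0 take 0, j++
i=1 j=2: A[i]=3<=B[j]=7 take 3, i++
i=2 j=2: A[i]=4<=B[j]=7 take 4, i++
i=3 j=2: A[i]=18>B[j]=7 take 7, j++

i=3, j=3, merged so far=[0, 3, 4, 7]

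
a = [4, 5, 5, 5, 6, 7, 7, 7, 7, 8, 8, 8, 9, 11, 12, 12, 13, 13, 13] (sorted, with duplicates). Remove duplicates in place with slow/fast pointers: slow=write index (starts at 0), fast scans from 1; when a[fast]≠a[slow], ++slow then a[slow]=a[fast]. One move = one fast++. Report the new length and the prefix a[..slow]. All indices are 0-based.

(s=0,f=1) a[fast]=5≠a[slow]=4 write a[1]=5 → slow++,fast++
(s=1,f=2) a[fast]=5=a[slow] dup → fast++
(s=1,f=3) a[fast]=5=a[slow] dup → fast++
(s=1,f=4) a[fast]=6≠a[slow]=5 write a[2]=6 → slow++,fast++
(s=2,f=5) a[fast]=7≠a[slow]=6 write a[3]=7 → slow++,fast++
(s=3,f=6) a[fast]=7=a[slow] dup → fast++
(s=3,f=7) a[fast]=7=a[slow] dup → fast++
(s=3,f=8) a[fast]=7=a[slow] dup → fast++
(s=3,f=9) a[fast]=8≠a[slow]=7 write a[4]=8 → slow++,fast++
(s=4,f=10) a[fast]=8=a[slow] dup → fast++
(s=4,f=11) a[fast]=8=a[slow] dup → fast++
(s=4,f=12) a[fast]=9≠a[slow]=8 write a[5]=9 → slow++,fast++
(s=5,f=13) a[fast]=11≠a[slow]=9 write a[6]=11 → slow++,fast++
(s=6,f=14) a[fast]=12≠a[slow]=11 write a[7]=12 → slow++,fast++
(s=7,f=15) a[fast]=12=a[slow] dup → fast++
(s=7,f=16) a[fast]=13≠a[slow]=12 write a[8]=13 → slow++,fast++
(s=8,f=17) a[fast]=13=a[slow] dup → fast++
(s=8,f=18) a[fast]=13=a[slow] dup → fast++

length 9; prefix = [4, 5, 6, 7, 8, 9, 11, 12, 13]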